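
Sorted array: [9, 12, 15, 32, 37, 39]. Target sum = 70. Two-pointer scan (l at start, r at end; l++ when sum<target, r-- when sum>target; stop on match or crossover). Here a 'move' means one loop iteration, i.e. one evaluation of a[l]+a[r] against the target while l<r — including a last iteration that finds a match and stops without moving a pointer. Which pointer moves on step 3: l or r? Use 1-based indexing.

[1,6] 9+39=48 <70 → l++
[2,6] 12+39=51 <70 → l++
[3,6] 15+39=54 <70 → l++

l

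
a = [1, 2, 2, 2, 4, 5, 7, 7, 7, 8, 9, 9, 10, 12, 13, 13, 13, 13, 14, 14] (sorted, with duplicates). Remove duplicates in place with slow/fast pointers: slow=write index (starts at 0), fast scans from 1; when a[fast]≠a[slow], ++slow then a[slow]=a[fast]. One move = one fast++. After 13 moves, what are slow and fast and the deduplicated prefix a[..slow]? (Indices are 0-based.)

slow=8, fast=14, prefix=[1, 2, 4, 5, 7, 8, 9, 10, 12]

slow=0 fast=1: a[fast]=2≠a[slow]=1 write a[1]=2, slow++,fast++
slow=1 fast=2: a[fast]=2=a[slow] dup, fast++
slow=1 fast=3: a[fast]=2=a[slow] dup, fast++
slow=1 fast=4: a[fast]=4≠a[slow]=2 write a[2]=4, slow++,fast++
slow=2 fast=5: a[fast]=5≠a[slow]=4 write a[3]=5, slow++,fast++
slow=3 fast=6: a[fast]=7≠a[slow]=5 write a[4]=7, slow++,fast++
slow=4 fast=7: a[fast]=7=a[slow] dup, fast++
slow=4 fast=8: a[fast]=7=a[slow] dup, fast++
slow=4 fast=9: a[fast]=8≠a[slow]=7 write a[5]=8, slow++,fast++
slow=5 fast=10: a[fast]=9≠a[slow]=8 write a[6]=9, slow++,fast++
slow=6 fast=11: a[fast]=9=a[slow] dup, fast++
slow=6 fast=12: a[fast]=10≠a[slow]=9 write a[7]=10, slow++,fast++
slow=7 fast=13: a[fast]=12≠a[slow]=10 write a[8]=12, slow++,fast++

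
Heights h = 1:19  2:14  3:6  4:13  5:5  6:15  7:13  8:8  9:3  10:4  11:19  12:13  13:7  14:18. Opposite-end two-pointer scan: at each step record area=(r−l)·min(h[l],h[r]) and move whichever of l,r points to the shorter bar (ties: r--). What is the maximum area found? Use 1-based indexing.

[1,14] min(19,18)*13=234 best=234 * → r--
[1,13] min(19,7)*12=84 best=234 → r--
[1,12] min(19,13)*11=143 best=234 → r--
[1,11] min(19,19)*10=190 best=234 → r--
[1,10] min(19,4)*9=36 best=234 → r--
[1,9] min(19,3)*8=24 best=234 → r--
[1,8] min(19,8)*7=56 best=234 → r--
[1,7] min(19,13)*6=78 best=234 → r--
[1,6] min(19,15)*5=75 best=234 → r--
[1,5] min(19,5)*4=20 best=234 → r--
[1,4] min(19,13)*3=39 best=234 → r--
[1,3] min(19,6)*2=12 best=234 → r--
[1,2] min(19,14)*1=14 best=234 → r--

max area = 234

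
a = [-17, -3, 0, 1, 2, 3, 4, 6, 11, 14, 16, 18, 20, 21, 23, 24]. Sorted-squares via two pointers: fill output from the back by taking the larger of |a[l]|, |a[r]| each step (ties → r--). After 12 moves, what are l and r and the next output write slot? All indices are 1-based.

l=1 r=16: |-17|<=|24| out[16]=576, r--
l=1 r=15: |-17|<=|23| out[15]=529, r--
l=1 r=14: |-17|<=|21| out[14]=441, r--
l=1 r=13: |-17|<=|20| out[13]=400, r--
l=1 r=12: |-17|<=|18| out[12]=324, r--
l=1 r=11: |-17|>|16| out[11]=289, l++
l=2 r=11: |-3|<=|16| out[10]=256, r--
l=2 r=10: |-3|<=|14| out[9]=196, r--
l=2 r=9: |-3|<=|11| out[8]=121, r--
l=2 r=8: |-3|<=|6| out[7]=36, r--
l=2 r=7: |-3|<=|4| out[6]=16, r--
l=2 r=6: |-3|<=|3| out[5]=9, r--

l=2, r=5, next write slot=4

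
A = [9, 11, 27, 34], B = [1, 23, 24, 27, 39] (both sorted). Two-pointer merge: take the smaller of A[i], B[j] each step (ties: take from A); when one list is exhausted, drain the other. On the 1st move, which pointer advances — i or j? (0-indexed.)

[i=0,j=0] A[i]=9>B[j]=1 take 1 → j++

j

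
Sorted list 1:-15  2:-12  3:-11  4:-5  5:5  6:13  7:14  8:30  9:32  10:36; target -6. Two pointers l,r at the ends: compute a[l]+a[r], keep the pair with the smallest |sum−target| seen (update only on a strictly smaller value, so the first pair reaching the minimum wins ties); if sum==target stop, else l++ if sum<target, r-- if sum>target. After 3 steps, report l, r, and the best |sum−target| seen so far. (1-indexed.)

l=1, r=7, best |Δ|=21

l=1 r=10: -15+36=21 d=27 *, r--
l=1 r=9: -15+32=17 d=23 *, r--
l=1 r=8: -15+30=15 d=21 *, r--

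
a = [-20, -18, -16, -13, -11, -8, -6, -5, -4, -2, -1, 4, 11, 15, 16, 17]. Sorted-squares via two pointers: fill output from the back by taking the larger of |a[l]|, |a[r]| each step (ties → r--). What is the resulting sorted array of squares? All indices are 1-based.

l=1 r=16: |-20|>|17| out[16]=400, l++
l=2 r=16: |-18|>|17| out[15]=324, l++
l=3 r=16: |-16|<=|17| out[14]=289, r--
l=3 r=15: |-16|<=|16| out[13]=256, r--
l=3 r=14: |-16|>|15| out[12]=256, l++
l=4 r=14: |-13|<=|15| out[11]=225, r--
l=4 r=13: |-13|>|11| out[10]=169, l++
l=5 r=13: |-11|<=|11| out[9]=121, r--
l=5 r=12: |-11|>|4| out[8]=121, l++
l=6 r=12: |-8|>|4| out[7]=64, l++
l=7 r=12: |-6|>|4| out[6]=36, l++
l=8 r=12: |-5|>|4| out[5]=25, l++
l=9 r=12: |-4|<=|4| out[4]=16, r--
l=9 r=11: |-4|>|-1| out[3]=16, l++
l=10 r=11: |-2|>|-1| out[2]=4, l++
l=11 r=11: |-1|<=|-1| out[1]=1, r--

[1, 4, 16, 16, 25, 36, 64, 121, 121, 169, 225, 256, 256, 289, 324, 400]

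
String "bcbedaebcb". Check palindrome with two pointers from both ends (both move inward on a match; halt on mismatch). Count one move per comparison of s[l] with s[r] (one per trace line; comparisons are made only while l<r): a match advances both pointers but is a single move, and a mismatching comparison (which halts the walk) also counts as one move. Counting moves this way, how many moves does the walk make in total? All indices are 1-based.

5 moves

[1,10] 'b'=='b' → l++,r--
[2,9] 'c'=='c' → l++,r--
[3,8] 'b'=='b' → l++,r--
[4,7] 'e'=='e' → l++,r--
[5,6] 'd'!='a' → stop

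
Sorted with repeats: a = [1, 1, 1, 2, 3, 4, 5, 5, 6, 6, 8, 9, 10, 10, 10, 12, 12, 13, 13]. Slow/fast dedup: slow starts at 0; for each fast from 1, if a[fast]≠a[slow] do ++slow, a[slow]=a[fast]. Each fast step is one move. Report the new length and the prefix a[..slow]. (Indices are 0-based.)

length 11; prefix = [1, 2, 3, 4, 5, 6, 8, 9, 10, 12, 13]

(s=0,f=1) a[fast]=1=a[slow] dup → fast++
(s=0,f=2) a[fast]=1=a[slow] dup → fast++
(s=0,f=3) a[fast]=2≠a[slow]=1 write a[1]=2 → slow++,fast++
(s=1,f=4) a[fast]=3≠a[slow]=2 write a[2]=3 → slow++,fast++
(s=2,f=5) a[fast]=4≠a[slow]=3 write a[3]=4 → slow++,fast++
(s=3,f=6) a[fast]=5≠a[slow]=4 write a[4]=5 → slow++,fast++
(s=4,f=7) a[fast]=5=a[slow] dup → fast++
(s=4,f=8) a[fast]=6≠a[slow]=5 write a[5]=6 → slow++,fast++
(s=5,f=9) a[fast]=6=a[slow] dup → fast++
(s=5,f=10) a[fast]=8≠a[slow]=6 write a[6]=8 → slow++,fast++
(s=6,f=11) a[fast]=9≠a[slow]=8 write a[7]=9 → slow++,fast++
(s=7,f=12) a[fast]=10≠a[slow]=9 write a[8]=10 → slow++,fast++
(s=8,f=13) a[fast]=10=a[slow] dup → fast++
(s=8,f=14) a[fast]=10=a[slow] dup → fast++
(s=8,f=15) a[fast]=12≠a[slow]=10 write a[9]=12 → slow++,fast++
(s=9,f=16) a[fast]=12=a[slow] dup → fast++
(s=9,f=17) a[fast]=13≠a[slow]=12 write a[10]=13 → slow++,fast++
(s=10,f=18) a[fast]=13=a[slow] dup → fast++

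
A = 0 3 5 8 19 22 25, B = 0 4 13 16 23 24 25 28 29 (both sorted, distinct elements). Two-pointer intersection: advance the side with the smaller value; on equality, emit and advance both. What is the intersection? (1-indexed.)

intersection = [0, 25]

[i=1,j=1] 0==0 emit → i++,j++
[i=2,j=2] 3<4 → i++
[i=3,j=2] 5>4 → j++
[i=3,j=3] 5<13 → i++
[i=4,j=3] 8<13 → i++
[i=5,j=3] 19>13 → j++
[i=5,j=4] 19>16 → j++
[i=5,j=5] 19<23 → i++
[i=6,j=5] 22<23 → i++
[i=7,j=5] 25>23 → j++
[i=7,j=6] 25>24 → j++
[i=7,j=7] 25==25 emit → i++,j++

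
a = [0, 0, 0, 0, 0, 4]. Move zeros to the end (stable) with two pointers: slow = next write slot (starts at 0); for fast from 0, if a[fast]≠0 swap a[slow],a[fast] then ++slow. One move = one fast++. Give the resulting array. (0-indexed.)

(s=0,f=0) a[fast]=0 → fast++
(s=0,f=1) a[fast]=0 → fast++
(s=0,f=2) a[fast]=0 → fast++
(s=0,f=3) a[fast]=0 → fast++
(s=0,f=4) a[fast]=0 → fast++
(s=0,f=5) a[fast]=4≠0 swap→a[0]=4 → slow++,fast++

[4, 0, 0, 0, 0, 0]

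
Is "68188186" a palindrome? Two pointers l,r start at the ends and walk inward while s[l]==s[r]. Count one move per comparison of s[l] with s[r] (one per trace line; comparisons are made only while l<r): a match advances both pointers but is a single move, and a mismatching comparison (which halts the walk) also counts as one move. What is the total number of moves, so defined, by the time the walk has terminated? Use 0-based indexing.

4 moves

[0,7] '6'=='6' → l++,r--
[1,6] '8'=='8' → l++,r--
[2,5] '1'=='1' → l++,r--
[3,4] '8'=='8' → l++,r--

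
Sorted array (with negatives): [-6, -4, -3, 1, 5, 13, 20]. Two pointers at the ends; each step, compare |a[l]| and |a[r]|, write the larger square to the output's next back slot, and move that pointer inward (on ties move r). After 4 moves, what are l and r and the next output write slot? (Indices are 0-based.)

[0,6] |-6|<=|20| out[6]=400 → r--
[0,5] |-6|<=|13| out[5]=169 → r--
[0,4] |-6|>|5| out[4]=36 → l++
[1,4] |-4|<=|5| out[3]=25 → r--

l=1, r=3, next write slot=2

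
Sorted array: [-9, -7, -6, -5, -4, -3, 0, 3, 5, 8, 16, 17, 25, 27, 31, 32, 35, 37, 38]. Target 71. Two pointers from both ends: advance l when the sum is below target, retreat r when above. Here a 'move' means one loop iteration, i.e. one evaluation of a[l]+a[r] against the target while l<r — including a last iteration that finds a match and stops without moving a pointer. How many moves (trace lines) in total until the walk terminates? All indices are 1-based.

l=1 r=19: -9+38=29 <71, l++
l=2 r=19: -7+38=31 <71, l++
l=3 r=19: -6+38=32 <71, l++
l=4 r=19: -5+38=33 <71, l++
l=5 r=19: -4+38=34 <71, l++
l=6 r=19: -3+38=35 <71, l++
l=7 r=19: 0+38=38 <71, l++
l=8 r=19: 3+38=41 <71, l++
l=9 r=19: 5+38=43 <71, l++
l=10 r=19: 8+38=46 <71, l++
l=11 r=19: 16+38=54 <71, l++
l=12 r=19: 17+38=55 <71, l++
l=13 r=19: 25+38=63 <71, l++
l=14 r=19: 27+38=65 <71, l++
l=15 r=19: 31+38=69 <71, l++
l=16 r=19: 32+38=70 <71, l++
l=17 r=19: 35+38=73 >71, r--
l=17 r=18: 35+37=72 >71, r--

18 moves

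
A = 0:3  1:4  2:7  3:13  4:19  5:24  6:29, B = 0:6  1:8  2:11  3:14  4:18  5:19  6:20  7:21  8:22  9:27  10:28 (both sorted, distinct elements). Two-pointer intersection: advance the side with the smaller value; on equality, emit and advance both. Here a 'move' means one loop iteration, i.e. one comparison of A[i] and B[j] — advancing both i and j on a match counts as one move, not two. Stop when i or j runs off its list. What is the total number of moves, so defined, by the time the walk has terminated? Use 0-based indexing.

[i=0,j=0] 3<6 → i++
[i=1,j=0] 4<6 → i++
[i=2,j=0] 7>6 → j++
[i=2,j=1] 7<8 → i++
[i=3,j=1] 13>8 → j++
[i=3,j=2] 13>11 → j++
[i=3,j=3] 13<14 → i++
[i=4,j=3] 19>14 → j++
[i=4,j=4] 19>18 → j++
[i=4,j=5] 19==19 emit → i++,j++
[i=5,j=6] 24>20 → j++
[i=5,j=7] 24>21 → j++
[i=5,j=8] 24>22 → j++
[i=5,j=9] 24<27 → i++
[i=6,j=9] 29>27 → j++
[i=6,j=10] 29>28 → j++

16 moves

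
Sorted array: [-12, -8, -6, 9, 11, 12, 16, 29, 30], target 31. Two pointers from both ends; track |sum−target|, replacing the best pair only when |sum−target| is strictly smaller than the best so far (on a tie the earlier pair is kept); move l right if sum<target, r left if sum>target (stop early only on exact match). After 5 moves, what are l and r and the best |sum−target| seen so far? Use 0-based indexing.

[0,8] -12+30=18 d=13 * → l++
[1,8] -8+30=22 d=9 * → l++
[2,8] -6+30=24 d=7 * → l++
[3,8] 9+30=39 d=8 → r--
[3,7] 9+29=38 d=7 → r--

l=3, r=6, best |Δ|=7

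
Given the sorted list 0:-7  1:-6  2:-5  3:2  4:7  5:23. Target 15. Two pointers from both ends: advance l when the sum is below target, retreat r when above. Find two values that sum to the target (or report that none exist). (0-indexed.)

l=0 r=5: -7+23=16 >15, r--
l=0 r=4: -7+7=0 <15, l++
l=1 r=4: -6+7=1 <15, l++
l=2 r=4: -5+7=2 <15, l++
l=3 r=4: 2+7=9 <15, l++

no pair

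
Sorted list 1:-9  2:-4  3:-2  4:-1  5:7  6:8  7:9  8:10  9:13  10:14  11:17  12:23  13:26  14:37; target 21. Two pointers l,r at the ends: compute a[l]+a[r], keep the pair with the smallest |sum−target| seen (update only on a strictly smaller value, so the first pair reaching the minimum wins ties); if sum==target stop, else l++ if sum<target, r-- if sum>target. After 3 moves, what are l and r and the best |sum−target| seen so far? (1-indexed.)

l=1 r=14: -9+37=28 d=7 *, r--
l=1 r=13: -9+26=17 d=4 *, l++
l=2 r=13: -4+26=22 d=1 *, r--

l=2, r=12, best |Δ|=1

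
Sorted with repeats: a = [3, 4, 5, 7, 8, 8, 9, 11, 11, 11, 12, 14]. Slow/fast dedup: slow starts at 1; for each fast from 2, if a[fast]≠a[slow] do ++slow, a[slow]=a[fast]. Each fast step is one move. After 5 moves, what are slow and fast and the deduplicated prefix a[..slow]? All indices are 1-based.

slow=1 fast=2: a[fast]=4≠a[slow]=3 write a[2]=4, slow++,fast++
slow=2 fast=3: a[fast]=5≠a[slow]=4 write a[3]=5, slow++,fast++
slow=3 fast=4: a[fast]=7≠a[slow]=5 write a[4]=7, slow++,fast++
slow=4 fast=5: a[fast]=8≠a[slow]=7 write a[5]=8, slow++,fast++
slow=5 fast=6: a[fast]=8=a[slow] dup, fast++

slow=5, fast=7, prefix=[3, 4, 5, 7, 8]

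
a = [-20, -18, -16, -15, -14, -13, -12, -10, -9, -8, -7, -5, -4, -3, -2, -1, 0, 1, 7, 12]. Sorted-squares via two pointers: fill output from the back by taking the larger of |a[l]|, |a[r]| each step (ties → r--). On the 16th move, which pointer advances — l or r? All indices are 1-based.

l

[1,20] |-20|>|12| out[20]=400 → l++
[2,20] |-18|>|12| out[19]=324 → l++
[3,20] |-16|>|12| out[18]=256 → l++
[4,20] |-15|>|12| out[17]=225 → l++
[5,20] |-14|>|12| out[16]=196 → l++
[6,20] |-13|>|12| out[15]=169 → l++
[7,20] |-12|<=|12| out[14]=144 → r--
[7,19] |-12|>|7| out[13]=144 → l++
[8,19] |-10|>|7| out[12]=100 → l++
[9,19] |-9|>|7| out[11]=81 → l++
[10,19] |-8|>|7| out[10]=64 → l++
[11,19] |-7|<=|7| out[9]=49 → r--
[11,18] |-7|>|1| out[8]=49 → l++
[12,18] |-5|>|1| out[7]=25 → l++
[13,18] |-4|>|1| out[6]=16 → l++
[14,18] |-3|>|1| out[5]=9 → l++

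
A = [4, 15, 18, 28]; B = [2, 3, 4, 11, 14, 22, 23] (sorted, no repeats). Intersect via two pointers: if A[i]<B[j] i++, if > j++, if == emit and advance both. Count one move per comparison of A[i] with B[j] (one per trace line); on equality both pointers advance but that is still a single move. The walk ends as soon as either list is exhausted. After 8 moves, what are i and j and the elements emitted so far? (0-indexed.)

i=0 j=0: 4>2, j++
i=0 j=1: 4>3, j++
i=0 j=2: 4==4 emit, i++,j++
i=1 j=3: 15>11, j++
i=1 j=4: 15>14, j++
i=1 j=5: 15<22, i++
i=2 j=5: 18<22, i++
i=3 j=5: 28>22, j++

i=3, j=6, emitted=[4]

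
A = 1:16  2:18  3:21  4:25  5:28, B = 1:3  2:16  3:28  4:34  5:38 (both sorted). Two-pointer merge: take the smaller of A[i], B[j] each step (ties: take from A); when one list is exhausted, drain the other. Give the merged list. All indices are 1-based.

[3, 16, 16, 18, 21, 25, 28, 28, 34, 38]

[i=1,j=1] A[i]=16>B[j]=3 take 3 → j++
[i=1,j=2] A[i]=16<=B[j]=16 take 16 → i++
[i=2,j=2] A[i]=18>B[j]=16 take 16 → j++
[i=2,j=3] A[i]=18<=B[j]=28 take 18 → i++
[i=3,j=3] A[i]=21<=B[j]=28 take 21 → i++
[i=4,j=3] A[i]=25<=B[j]=28 take 25 → i++
[i=5,j=3] A[i]=28<=B[j]=28 take 28 → i++
[i=6,j=3] A done, take B[j]=28 → j++
[i=6,j=4] A done, take B[j]=34 → j++
[i=6,j=5] A done, take B[j]=38 → j++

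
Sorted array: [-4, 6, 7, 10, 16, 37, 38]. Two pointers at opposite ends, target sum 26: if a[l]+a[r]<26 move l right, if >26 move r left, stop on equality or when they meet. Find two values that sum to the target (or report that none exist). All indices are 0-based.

l=0 r=6: -4+38=34 >26, r--
l=0 r=5: -4+37=33 >26, r--
l=0 r=4: -4+16=12 <26, l++
l=1 r=4: 6+16=22 <26, l++
l=2 r=4: 7+16=23 <26, l++
l=3 r=4: 10+16=26, found

(10, 16)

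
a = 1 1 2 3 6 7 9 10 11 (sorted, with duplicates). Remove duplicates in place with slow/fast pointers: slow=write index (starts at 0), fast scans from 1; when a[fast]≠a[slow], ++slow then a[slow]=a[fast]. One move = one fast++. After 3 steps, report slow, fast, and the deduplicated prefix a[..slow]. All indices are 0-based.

slow=0 fast=1: a[fast]=1=a[slow] dup, fast++
slow=0 fast=2: a[fast]=2≠a[slow]=1 write a[1]=2, slow++,fast++
slow=1 fast=3: a[fast]=3≠a[slow]=2 write a[2]=3, slow++,fast++

slow=2, fast=4, prefix=[1, 2, 3]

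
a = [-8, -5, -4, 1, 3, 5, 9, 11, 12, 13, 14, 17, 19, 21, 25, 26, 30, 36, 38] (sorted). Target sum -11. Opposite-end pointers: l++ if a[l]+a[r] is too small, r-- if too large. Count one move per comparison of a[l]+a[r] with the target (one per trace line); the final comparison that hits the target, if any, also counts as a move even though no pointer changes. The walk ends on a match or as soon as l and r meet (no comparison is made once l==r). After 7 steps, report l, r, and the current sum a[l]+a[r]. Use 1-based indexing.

l=1, r=12, sum=9

l=1 r=19: -8+38=30 >-11, r--
l=1 r=18: -8+36=28 >-11, r--
l=1 r=17: -8+30=22 >-11, r--
l=1 r=16: -8+26=18 >-11, r--
l=1 r=15: -8+25=17 >-11, r--
l=1 r=14: -8+21=13 >-11, r--
l=1 r=13: -8+19=11 >-11, r--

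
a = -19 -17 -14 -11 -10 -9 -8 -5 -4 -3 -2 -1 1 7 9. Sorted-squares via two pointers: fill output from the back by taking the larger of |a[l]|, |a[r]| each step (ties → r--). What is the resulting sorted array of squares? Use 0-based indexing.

[0,14] |-19|>|9| out[14]=361 → l++
[1,14] |-17|>|9| out[13]=289 → l++
[2,14] |-14|>|9| out[12]=196 → l++
[3,14] |-11|>|9| out[11]=121 → l++
[4,14] |-10|>|9| out[10]=100 → l++
[5,14] |-9|<=|9| out[9]=81 → r--
[5,13] |-9|>|7| out[8]=81 → l++
[6,13] |-8|>|7| out[7]=64 → l++
[7,13] |-5|<=|7| out[6]=49 → r--
[7,12] |-5|>|1| out[5]=25 → l++
[8,12] |-4|>|1| out[4]=16 → l++
[9,12] |-3|>|1| out[3]=9 → l++
[10,12] |-2|>|1| out[2]=4 → l++
[11,12] |-1|<=|1| out[1]=1 → r--
[11,11] |-1|<=|-1| out[0]=1 → r--

[1, 1, 4, 9, 16, 25, 49, 64, 81, 81, 100, 121, 196, 289, 361]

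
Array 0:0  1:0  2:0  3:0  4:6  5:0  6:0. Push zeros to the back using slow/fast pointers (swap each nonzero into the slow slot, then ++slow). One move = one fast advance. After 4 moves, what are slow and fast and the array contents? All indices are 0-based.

(s=0,f=0) a[fast]=0 → fast++
(s=0,f=1) a[fast]=0 → fast++
(s=0,f=2) a[fast]=0 → fast++
(s=0,f=3) a[fast]=0 → fast++

slow=0, fast=4, a=[0, 0, 0, 0, 6, 0, 0]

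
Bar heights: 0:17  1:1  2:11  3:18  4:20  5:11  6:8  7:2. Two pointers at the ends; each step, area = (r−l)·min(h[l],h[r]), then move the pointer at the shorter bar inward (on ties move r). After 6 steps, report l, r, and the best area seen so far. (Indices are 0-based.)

l=0 r=7: min(17,2)*7=14 best=14 *, r--
l=0 r=6: min(17,8)*6=48 best=48 *, r--
l=0 r=5: min(17,11)*5=55 best=55 *, r--
l=0 r=4: min(17,20)*4=68 best=68 *, l++
l=1 r=4: min(1,20)*3=3 best=68, l++
l=2 r=4: min(11,20)*2=22 best=68, l++

l=3, r=4, best area=68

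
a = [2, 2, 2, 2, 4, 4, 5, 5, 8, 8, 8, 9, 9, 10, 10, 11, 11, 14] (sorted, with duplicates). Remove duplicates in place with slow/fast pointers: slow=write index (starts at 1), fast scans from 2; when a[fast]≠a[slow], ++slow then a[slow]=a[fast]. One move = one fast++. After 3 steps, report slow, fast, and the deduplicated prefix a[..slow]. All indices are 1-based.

slow=1, fast=5, prefix=[2]

(s=1,f=2) a[fast]=2=a[slow] dup → fast++
(s=1,f=3) a[fast]=2=a[slow] dup → fast++
(s=1,f=4) a[fast]=2=a[slow] dup → fast++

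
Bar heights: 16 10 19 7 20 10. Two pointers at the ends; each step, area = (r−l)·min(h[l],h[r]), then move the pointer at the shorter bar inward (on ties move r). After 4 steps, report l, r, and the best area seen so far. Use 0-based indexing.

[0,5] min(16,10)*5=50 best=50 * → r--
[0,4] min(16,20)*4=64 best=64 * → l++
[1,4] min(10,20)*3=30 best=64 → l++
[2,4] min(19,20)*2=38 best=64 → l++

l=3, r=4, best area=64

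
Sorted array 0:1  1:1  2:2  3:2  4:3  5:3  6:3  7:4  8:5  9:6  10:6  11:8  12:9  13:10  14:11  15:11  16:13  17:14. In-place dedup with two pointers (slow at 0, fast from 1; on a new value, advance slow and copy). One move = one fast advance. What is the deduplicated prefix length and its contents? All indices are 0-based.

length 12; prefix = [1, 2, 3, 4, 5, 6, 8, 9, 10, 11, 13, 14]

(s=0,f=1) a[fast]=1=a[slow] dup → fast++
(s=0,f=2) a[fast]=2≠a[slow]=1 write a[1]=2 → slow++,fast++
(s=1,f=3) a[fast]=2=a[slow] dup → fast++
(s=1,f=4) a[fast]=3≠a[slow]=2 write a[2]=3 → slow++,fast++
(s=2,f=5) a[fast]=3=a[slow] dup → fast++
(s=2,f=6) a[fast]=3=a[slow] dup → fast++
(s=2,f=7) a[fast]=4≠a[slow]=3 write a[3]=4 → slow++,fast++
(s=3,f=8) a[fast]=5≠a[slow]=4 write a[4]=5 → slow++,fast++
(s=4,f=9) a[fast]=6≠a[slow]=5 write a[5]=6 → slow++,fast++
(s=5,f=10) a[fast]=6=a[slow] dup → fast++
(s=5,f=11) a[fast]=8≠a[slow]=6 write a[6]=8 → slow++,fast++
(s=6,f=12) a[fast]=9≠a[slow]=8 write a[7]=9 → slow++,fast++
(s=7,f=13) a[fast]=10≠a[slow]=9 write a[8]=10 → slow++,fast++
(s=8,f=14) a[fast]=11≠a[slow]=10 write a[9]=11 → slow++,fast++
(s=9,f=15) a[fast]=11=a[slow] dup → fast++
(s=9,f=16) a[fast]=13≠a[slow]=11 write a[10]=13 → slow++,fast++
(s=10,f=17) a[fast]=14≠a[slow]=13 write a[11]=14 → slow++,fast++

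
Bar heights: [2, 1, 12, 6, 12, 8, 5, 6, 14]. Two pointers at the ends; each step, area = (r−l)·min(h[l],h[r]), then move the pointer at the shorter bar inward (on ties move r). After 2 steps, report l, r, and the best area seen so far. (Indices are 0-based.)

l=2, r=8, best area=16

l=0 r=8: min(2,14)*8=16 best=16 *, l++
l=1 r=8: min(1,14)*7=7 best=16, l++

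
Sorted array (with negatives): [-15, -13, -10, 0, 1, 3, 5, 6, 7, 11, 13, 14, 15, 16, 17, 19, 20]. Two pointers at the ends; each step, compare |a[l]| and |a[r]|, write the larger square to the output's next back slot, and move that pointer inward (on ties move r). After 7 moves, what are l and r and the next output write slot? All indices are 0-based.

l=0 r=16: |-15|<=|20| out[16]=400, r--
l=0 r=15: |-15|<=|19| out[15]=361, r--
l=0 r=14: |-15|<=|17| out[14]=289, r--
l=0 r=13: |-15|<=|16| out[13]=256, r--
l=0 r=12: |-15|<=|15| out[12]=225, r--
l=0 r=11: |-15|>|14| out[11]=225, l++
l=1 r=11: |-13|<=|14| out[10]=196, r--

l=1, r=10, next write slot=9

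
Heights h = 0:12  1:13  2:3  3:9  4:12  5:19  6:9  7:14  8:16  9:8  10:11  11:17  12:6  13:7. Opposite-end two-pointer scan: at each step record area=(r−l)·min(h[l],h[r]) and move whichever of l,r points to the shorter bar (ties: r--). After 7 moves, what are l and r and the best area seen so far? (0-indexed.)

l=0 r=13: min(12,7)*13=91 best=91 *, r--
l=0 r=12: min(12,6)*12=72 best=91, r--
l=0 r=11: min(12,17)*11=132 best=132 *, l++
l=1 r=11: min(13,17)*10=130 best=132, l++
l=2 r=11: min(3,17)*9=27 best=132, l++
l=3 r=11: min(9,17)*8=72 best=132, l++
l=4 r=11: min(12,17)*7=84 best=132, l++

l=5, r=11, best area=132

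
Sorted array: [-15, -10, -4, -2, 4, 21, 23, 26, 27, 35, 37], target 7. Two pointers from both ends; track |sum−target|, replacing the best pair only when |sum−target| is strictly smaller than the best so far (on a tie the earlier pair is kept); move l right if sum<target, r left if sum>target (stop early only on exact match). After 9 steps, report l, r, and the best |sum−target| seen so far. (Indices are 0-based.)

[0,10] -15+37=22 d=15 * → r--
[0,9] -15+35=20 d=13 * → r--
[0,8] -15+27=12 d=5 * → r--
[0,7] -15+26=11 d=4 * → r--
[0,6] -15+23=8 d=1 * → r--
[0,5] -15+21=6 d=1 → l++
[1,5] -10+21=11 d=4 → r--
[1,4] -10+4=-6 d=13 → l++
[2,4] -4+4=0 d=7 → l++

l=3, r=4, best |Δ|=1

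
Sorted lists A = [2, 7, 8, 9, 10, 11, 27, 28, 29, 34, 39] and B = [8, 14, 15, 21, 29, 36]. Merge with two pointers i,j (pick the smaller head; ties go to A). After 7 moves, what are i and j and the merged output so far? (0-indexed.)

i=6, j=1, merged so far=[2, 7, 8, 8, 9, 10, 11]

[i=0,j=0] A[i]=2<=B[j]=8 take 2 → i++
[i=1,j=0] A[i]=7<=B[j]=8 take 7 → i++
[i=2,j=0] A[i]=8<=B[j]=8 take 8 → i++
[i=3,j=0] A[i]=9>B[j]=8 take 8 → j++
[i=3,j=1] A[i]=9<=B[j]=14 take 9 → i++
[i=4,j=1] A[i]=10<=B[j]=14 take 10 → i++
[i=5,j=1] A[i]=11<=B[j]=14 take 11 → i++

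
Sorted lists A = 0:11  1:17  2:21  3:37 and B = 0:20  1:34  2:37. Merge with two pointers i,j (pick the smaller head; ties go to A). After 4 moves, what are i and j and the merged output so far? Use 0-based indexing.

i=3, j=1, merged so far=[11, 17, 20, 21]

i=0 j=0: A[i]=11<=B[j]=20 take 11, i++
i=1 j=0: A[i]=17<=B[j]=20 take 17, i++
i=2 j=0: A[i]=21>B[j]=20 take 20, j++
i=2 j=1: A[i]=21<=B[j]=34 take 21, i++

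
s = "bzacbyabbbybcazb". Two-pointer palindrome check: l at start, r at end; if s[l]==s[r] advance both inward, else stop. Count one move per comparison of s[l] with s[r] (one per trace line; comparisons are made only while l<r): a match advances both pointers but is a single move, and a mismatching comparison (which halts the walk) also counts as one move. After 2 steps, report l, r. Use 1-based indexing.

l=1 r=16: 'b'=='b', l++,r--
l=2 r=15: 'z'=='z', l++,r--

l=3, r=14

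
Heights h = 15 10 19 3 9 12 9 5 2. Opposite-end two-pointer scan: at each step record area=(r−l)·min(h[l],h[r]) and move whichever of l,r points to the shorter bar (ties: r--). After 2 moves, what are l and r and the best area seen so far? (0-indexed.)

[0,8] min(15,2)*8=16 best=16 * → r--
[0,7] min(15,5)*7=35 best=35 * → r--

l=0, r=6, best area=35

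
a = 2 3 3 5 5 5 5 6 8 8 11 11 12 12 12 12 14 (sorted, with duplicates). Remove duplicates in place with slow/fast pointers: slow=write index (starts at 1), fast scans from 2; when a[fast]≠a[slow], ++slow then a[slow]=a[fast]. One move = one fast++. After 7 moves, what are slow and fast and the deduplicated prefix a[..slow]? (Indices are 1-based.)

slow=4, fast=9, prefix=[2, 3, 5, 6]

(s=1,f=2) a[fast]=3≠a[slow]=2 write a[2]=3 → slow++,fast++
(s=2,f=3) a[fast]=3=a[slow] dup → fast++
(s=2,f=4) a[fast]=5≠a[slow]=3 write a[3]=5 → slow++,fast++
(s=3,f=5) a[fast]=5=a[slow] dup → fast++
(s=3,f=6) a[fast]=5=a[slow] dup → fast++
(s=3,f=7) a[fast]=5=a[slow] dup → fast++
(s=3,f=8) a[fast]=6≠a[slow]=5 write a[4]=6 → slow++,fast++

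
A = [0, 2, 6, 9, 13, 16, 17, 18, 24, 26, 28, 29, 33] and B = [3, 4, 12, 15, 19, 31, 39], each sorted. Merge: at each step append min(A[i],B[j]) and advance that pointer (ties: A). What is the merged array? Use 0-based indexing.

[i=0,j=0] A[i]=0<=B[j]=3 take 0 → i++
[i=1,j=0] A[i]=2<=B[j]=3 take 2 → i++
[i=2,j=0] A[i]=6>B[j]=3 take 3 → j++
[i=2,j=1] A[i]=6>B[j]=4 take 4 → j++
[i=2,j=2] A[i]=6<=B[j]=12 take 6 → i++
[i=3,j=2] A[i]=9<=B[j]=12 take 9 → i++
[i=4,j=2] A[i]=13>B[j]=12 take 12 → j++
[i=4,j=3] A[i]=13<=B[j]=15 take 13 → i++
[i=5,j=3] A[i]=16>B[j]=15 take 15 → j++
[i=5,j=4] A[i]=16<=B[j]=19 take 16 → i++
[i=6,j=4] A[i]=17<=B[j]=19 take 17 → i++
[i=7,j=4] A[i]=18<=B[j]=19 take 18 → i++
[i=8,j=4] A[i]=24>B[j]=19 take 19 → j++
[i=8,j=5] A[i]=24<=B[j]=31 take 24 → i++
[i=9,j=5] A[i]=26<=B[j]=31 take 26 → i++
[i=10,j=5] A[i]=28<=B[j]=31 take 28 → i++
[i=11,j=5] A[i]=29<=B[j]=31 take 29 → i++
[i=12,j=5] A[i]=33>B[j]=31 take 31 → j++
[i=12,j=6] A[i]=33<=B[j]=39 take 33 → i++
[i=13,j=6] A done, take B[j]=39 → j++

[0, 2, 3, 4, 6, 9, 12, 13, 15, 16, 17, 18, 19, 24, 26, 28, 29, 31, 33, 39]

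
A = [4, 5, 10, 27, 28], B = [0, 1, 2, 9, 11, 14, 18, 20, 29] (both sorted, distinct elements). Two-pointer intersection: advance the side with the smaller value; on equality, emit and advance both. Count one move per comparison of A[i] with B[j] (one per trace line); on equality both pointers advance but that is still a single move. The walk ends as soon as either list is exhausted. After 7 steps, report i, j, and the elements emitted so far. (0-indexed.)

i=3, j=4, emitted=[]

[i=0,j=0] 4>0 → j++
[i=0,j=1] 4>1 → j++
[i=0,j=2] 4>2 → j++
[i=0,j=3] 4<9 → i++
[i=1,j=3] 5<9 → i++
[i=2,j=3] 10>9 → j++
[i=2,j=4] 10<11 → i++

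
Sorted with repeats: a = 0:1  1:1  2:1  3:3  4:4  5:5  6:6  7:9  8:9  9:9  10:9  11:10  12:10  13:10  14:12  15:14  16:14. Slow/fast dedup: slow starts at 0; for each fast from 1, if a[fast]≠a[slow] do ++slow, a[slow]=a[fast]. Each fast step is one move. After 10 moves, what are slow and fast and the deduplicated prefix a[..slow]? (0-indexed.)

slow=5, fast=11, prefix=[1, 3, 4, 5, 6, 9]

slow=0 fast=1: a[fast]=1=a[slow] dup, fast++
slow=0 fast=2: a[fast]=1=a[slow] dup, fast++
slow=0 fast=3: a[fast]=3≠a[slow]=1 write a[1]=3, slow++,fast++
slow=1 fast=4: a[fast]=4≠a[slow]=3 write a[2]=4, slow++,fast++
slow=2 fast=5: a[fast]=5≠a[slow]=4 write a[3]=5, slow++,fast++
slow=3 fast=6: a[fast]=6≠a[slow]=5 write a[4]=6, slow++,fast++
slow=4 fast=7: a[fast]=9≠a[slow]=6 write a[5]=9, slow++,fast++
slow=5 fast=8: a[fast]=9=a[slow] dup, fast++
slow=5 fast=9: a[fast]=9=a[slow] dup, fast++
slow=5 fast=10: a[fast]=9=a[slow] dup, fast++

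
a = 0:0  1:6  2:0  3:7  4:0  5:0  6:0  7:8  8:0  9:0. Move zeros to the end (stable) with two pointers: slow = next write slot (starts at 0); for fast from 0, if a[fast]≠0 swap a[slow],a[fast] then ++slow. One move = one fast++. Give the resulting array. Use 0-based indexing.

(s=0,f=0) a[fast]=0 → fast++
(s=0,f=1) a[fast]=6≠0 swap→a[0]=6 → slow++,fast++
(s=1,f=2) a[fast]=0 → fast++
(s=1,f=3) a[fast]=7≠0 swap→a[1]=7 → slow++,fast++
(s=2,f=4) a[fast]=0 → fast++
(s=2,f=5) a[fast]=0 → fast++
(s=2,f=6) a[fast]=0 → fast++
(s=2,f=7) a[fast]=8≠0 swap→a[2]=8 → slow++,fast++
(s=3,f=8) a[fast]=0 → fast++
(s=3,f=9) a[fast]=0 → fast++

[6, 7, 8, 0, 0, 0, 0, 0, 0, 0]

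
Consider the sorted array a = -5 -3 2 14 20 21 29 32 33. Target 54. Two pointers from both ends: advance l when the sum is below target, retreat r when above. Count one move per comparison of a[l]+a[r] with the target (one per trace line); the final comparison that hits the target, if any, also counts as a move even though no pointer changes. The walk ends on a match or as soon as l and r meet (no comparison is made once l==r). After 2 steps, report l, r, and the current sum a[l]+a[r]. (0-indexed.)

[0,8] -5+33=28 <54 → l++
[1,8] -3+33=30 <54 → l++

l=2, r=8, sum=35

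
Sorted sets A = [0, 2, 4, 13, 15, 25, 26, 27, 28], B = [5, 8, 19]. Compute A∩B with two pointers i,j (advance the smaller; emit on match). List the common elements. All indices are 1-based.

[i=1,j=1] 0<5 → i++
[i=2,j=1] 2<5 → i++
[i=3,j=1] 4<5 → i++
[i=4,j=1] 13>5 → j++
[i=4,j=2] 13>8 → j++
[i=4,j=3] 13<19 → i++
[i=5,j=3] 15<19 → i++
[i=6,j=3] 25>19 → j++

intersection = []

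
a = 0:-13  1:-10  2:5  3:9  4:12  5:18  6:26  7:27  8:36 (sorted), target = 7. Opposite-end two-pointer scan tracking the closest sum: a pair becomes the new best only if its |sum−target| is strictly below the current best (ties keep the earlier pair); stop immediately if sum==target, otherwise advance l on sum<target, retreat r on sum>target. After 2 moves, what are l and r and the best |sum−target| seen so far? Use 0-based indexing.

l=0, r=6, best |Δ|=7

l=0 r=8: -13+36=23 d=16 *, r--
l=0 r=7: -13+27=14 d=7 *, r--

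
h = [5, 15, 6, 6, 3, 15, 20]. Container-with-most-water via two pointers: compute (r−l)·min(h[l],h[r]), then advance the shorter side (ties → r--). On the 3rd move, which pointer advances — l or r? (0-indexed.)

[0,6] min(5,20)*6=30 best=30 * → l++
[1,6] min(15,20)*5=75 best=75 * → l++
[2,6] min(6,20)*4=24 best=75 → l++

l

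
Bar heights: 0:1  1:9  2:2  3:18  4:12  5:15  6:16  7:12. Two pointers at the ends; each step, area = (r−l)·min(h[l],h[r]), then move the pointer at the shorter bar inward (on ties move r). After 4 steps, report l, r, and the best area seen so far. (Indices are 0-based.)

[0,7] min(1,12)*7=7 best=7 * → l++
[1,7] min(9,12)*6=54 best=54 * → l++
[2,7] min(2,12)*5=10 best=54 → l++
[3,7] min(18,12)*4=48 best=54 → r--

l=3, r=6, best area=54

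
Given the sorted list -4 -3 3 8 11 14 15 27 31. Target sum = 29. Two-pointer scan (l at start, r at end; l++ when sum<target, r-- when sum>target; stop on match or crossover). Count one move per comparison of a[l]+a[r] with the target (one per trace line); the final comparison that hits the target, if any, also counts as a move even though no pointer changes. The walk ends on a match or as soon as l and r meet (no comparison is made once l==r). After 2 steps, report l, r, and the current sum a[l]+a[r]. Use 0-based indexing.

l=2, r=8, sum=34

[0,8] -4+31=27 <29 → l++
[1,8] -3+31=28 <29 → l++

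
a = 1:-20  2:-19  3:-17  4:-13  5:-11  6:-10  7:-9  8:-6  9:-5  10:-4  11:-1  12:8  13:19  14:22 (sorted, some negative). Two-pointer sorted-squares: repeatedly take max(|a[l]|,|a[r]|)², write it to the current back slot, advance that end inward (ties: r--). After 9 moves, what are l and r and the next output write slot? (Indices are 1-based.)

[1,14] |-20|<=|22| out[14]=484 → r--
[1,13] |-20|>|19| out[13]=400 → l++
[2,13] |-19|<=|19| out[12]=361 → r--
[2,12] |-19|>|8| out[11]=361 → l++
[3,12] |-17|>|8| out[10]=289 → l++
[4,12] |-13|>|8| out[9]=169 → l++
[5,12] |-11|>|8| out[8]=121 → l++
[6,12] |-10|>|8| out[7]=100 → l++
[7,12] |-9|>|8| out[6]=81 → l++

l=8, r=12, next write slot=5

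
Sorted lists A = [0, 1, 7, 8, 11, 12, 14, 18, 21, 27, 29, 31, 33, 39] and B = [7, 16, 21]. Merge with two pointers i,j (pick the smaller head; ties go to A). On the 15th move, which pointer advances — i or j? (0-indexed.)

i=0 j=0: A[i]=0<=B[j]=7 take 0, i++
i=1 j=0: A[i]=1<=B[j]=7 take 1, i++
i=2 j=0: A[i]=7<=B[j]=7 take 7, i++
i=3 j=0: A[i]=8>B[j]=7 take 7, j++
i=3 j=1: A[i]=8<=B[j]=16 take 8, i++
i=4 j=1: A[i]=11<=B[j]=16 take 11, i++
i=5 j=1: A[i]=12<=B[j]=16 take 12, i++
i=6 j=1: A[i]=14<=B[j]=16 take 14, i++
i=7 j=1: A[i]=18>B[j]=16 take 16, j++
i=7 j=2: A[i]=18<=B[j]=21 take 18, i++
i=8 j=2: A[i]=21<=B[j]=21 take 21, i++
i=9 j=2: A[i]=27>B[j]=21 take 21, j++
i=9 j=3: B done, take A[i]=27, i++
i=10 j=3: B done, take A[i]=29, i++
i=11 j=3: B done, take A[i]=31, i++

i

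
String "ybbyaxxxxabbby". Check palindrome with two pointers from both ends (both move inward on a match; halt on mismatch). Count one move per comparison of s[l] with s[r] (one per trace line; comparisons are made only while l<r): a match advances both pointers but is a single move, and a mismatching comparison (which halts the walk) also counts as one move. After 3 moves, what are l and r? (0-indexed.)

[0,13] 'y'=='y' → l++,r--
[1,12] 'b'=='b' → l++,r--
[2,11] 'b'=='b' → l++,r--

l=3, r=10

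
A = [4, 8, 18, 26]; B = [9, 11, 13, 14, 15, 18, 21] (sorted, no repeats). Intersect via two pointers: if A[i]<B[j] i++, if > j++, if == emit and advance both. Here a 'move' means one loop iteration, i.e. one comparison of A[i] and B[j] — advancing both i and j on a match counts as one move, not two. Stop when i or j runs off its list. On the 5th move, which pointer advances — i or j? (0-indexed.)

[i=0,j=0] 4<9 → i++
[i=1,j=0] 8<9 → i++
[i=2,j=0] 18>9 → j++
[i=2,j=1] 18>11 → j++
[i=2,j=2] 18>13 → j++

j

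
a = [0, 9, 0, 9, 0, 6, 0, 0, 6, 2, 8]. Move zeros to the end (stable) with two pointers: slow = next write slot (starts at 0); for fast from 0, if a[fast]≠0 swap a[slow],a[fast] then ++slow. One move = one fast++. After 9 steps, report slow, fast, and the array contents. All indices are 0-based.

slow=4, fast=9, a=[9, 9, 6, 6, 0, 0, 0, 0, 0, 2, 8]

(s=0,f=0) a[fast]=0 → fast++
(s=0,f=1) a[fast]=9≠0 swap→a[0]=9 → slow++,fast++
(s=1,f=2) a[fast]=0 → fast++
(s=1,f=3) a[fast]=9≠0 swap→a[1]=9 → slow++,fast++
(s=2,f=4) a[fast]=0 → fast++
(s=2,f=5) a[fast]=6≠0 swap→a[2]=6 → slow++,fast++
(s=3,f=6) a[fast]=0 → fast++
(s=3,f=7) a[fast]=0 → fast++
(s=3,f=8) a[fast]=6≠0 swap→a[3]=6 → slow++,fast++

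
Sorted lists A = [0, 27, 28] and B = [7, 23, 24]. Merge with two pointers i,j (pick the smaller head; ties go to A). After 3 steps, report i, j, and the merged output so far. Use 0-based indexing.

i=1, j=2, merged so far=[0, 7, 23]

[i=0,j=0] A[i]=0<=B[j]=7 take 0 → i++
[i=1,j=0] A[i]=27>B[j]=7 take 7 → j++
[i=1,j=1] A[i]=27>B[j]=23 take 23 → j++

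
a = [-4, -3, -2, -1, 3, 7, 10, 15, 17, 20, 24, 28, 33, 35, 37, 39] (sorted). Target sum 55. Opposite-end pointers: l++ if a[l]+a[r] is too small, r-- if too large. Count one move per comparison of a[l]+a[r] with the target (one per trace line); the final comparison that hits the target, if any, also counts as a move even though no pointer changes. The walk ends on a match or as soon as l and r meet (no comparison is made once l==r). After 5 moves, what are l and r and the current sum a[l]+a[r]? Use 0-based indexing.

[0,15] -4+39=35 <55 → l++
[1,15] -3+39=36 <55 → l++
[2,15] -2+39=37 <55 → l++
[3,15] -1+39=38 <55 → l++
[4,15] 3+39=42 <55 → l++

l=5, r=15, sum=46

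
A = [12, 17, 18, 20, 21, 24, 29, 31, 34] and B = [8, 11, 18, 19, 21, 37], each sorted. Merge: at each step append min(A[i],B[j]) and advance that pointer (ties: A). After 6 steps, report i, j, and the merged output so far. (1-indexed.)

i=1 j=1: A[i]=12>B[j]=8 take 8, j++
i=1 j=2: A[i]=12>B[j]=11 take 11, j++
i=1 j=3: A[i]=12<=B[j]=18 take 12, i++
i=2 j=3: A[i]=17<=B[j]=18 take 17, i++
i=3 j=3: A[i]=18<=B[j]=18 take 18, i++
i=4 j=3: A[i]=20>B[j]=18 take 18, j++

i=4, j=4, merged so far=[8, 11, 12, 17, 18, 18]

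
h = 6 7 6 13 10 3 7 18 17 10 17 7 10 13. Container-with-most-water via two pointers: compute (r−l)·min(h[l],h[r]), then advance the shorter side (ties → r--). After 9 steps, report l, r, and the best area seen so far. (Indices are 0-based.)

l=0 r=13: min(6,13)*13=78 best=78 *, l++
l=1 r=13: min(7,13)*12=84 best=84 *, l++
l=2 r=13: min(6,13)*11=66 best=84, l++
l=3 r=13: min(13,13)*10=130 best=130 *, r--
l=3 r=12: min(13,10)*9=90 best=130, r--
l=3 r=11: min(13,7)*8=56 best=130, r--
l=3 r=10: min(13,17)*7=91 best=130, l++
l=4 r=10: min(10,17)*6=60 best=130, l++
l=5 r=10: min(3,17)*5=15 best=130, l++

l=6, r=10, best area=130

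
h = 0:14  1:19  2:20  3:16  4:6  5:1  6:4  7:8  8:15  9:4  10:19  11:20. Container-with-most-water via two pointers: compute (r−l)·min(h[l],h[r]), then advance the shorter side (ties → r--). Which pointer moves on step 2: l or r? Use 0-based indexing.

[0,11] min(14,20)*11=154 best=154 * → l++
[1,11] min(19,20)*10=190 best=190 * → l++

l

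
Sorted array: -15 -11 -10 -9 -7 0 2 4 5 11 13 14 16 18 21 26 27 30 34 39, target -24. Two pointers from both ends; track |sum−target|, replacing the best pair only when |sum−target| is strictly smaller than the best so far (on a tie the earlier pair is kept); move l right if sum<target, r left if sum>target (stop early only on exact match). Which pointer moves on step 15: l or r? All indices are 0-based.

[0,19] -15+39=24 d=48 * → r--
[0,18] -15+34=19 d=43 * → r--
[0,17] -15+30=15 d=39 * → r--
[0,16] -15+27=12 d=36 * → r--
[0,15] -15+26=11 d=35 * → r--
[0,14] -15+21=6 d=30 * → r--
[0,13] -15+18=3 d=27 * → r--
[0,12] -15+16=1 d=25 * → r--
[0,11] -15+14=-1 d=23 * → r--
[0,10] -15+13=-2 d=22 * → r--
[0,9] -15+11=-4 d=20 * → r--
[0,8] -15+5=-10 d=14 * → r--
[0,7] -15+4=-11 d=13 * → r--
[0,6] -15+2=-13 d=11 * → r--
[0,5] -15+0=-15 d=9 * → r--

r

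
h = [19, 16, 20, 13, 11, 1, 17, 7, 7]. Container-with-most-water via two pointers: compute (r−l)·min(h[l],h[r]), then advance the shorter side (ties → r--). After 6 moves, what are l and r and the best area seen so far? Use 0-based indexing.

l=0, r=2, best area=102

l=0 r=8: min(19,7)*8=56 best=56 *, r--
l=0 r=7: min(19,7)*7=49 best=56, r--
l=0 r=6: min(19,17)*6=102 best=102 *, r--
l=0 r=5: min(19,1)*5=5 best=102, r--
l=0 r=4: min(19,11)*4=44 best=102, r--
l=0 r=3: min(19,13)*3=39 best=102, r--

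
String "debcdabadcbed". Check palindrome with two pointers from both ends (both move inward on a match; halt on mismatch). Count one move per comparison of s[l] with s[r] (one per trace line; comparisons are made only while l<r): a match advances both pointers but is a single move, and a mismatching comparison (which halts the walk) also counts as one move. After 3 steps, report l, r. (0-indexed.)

l=3, r=9

l=0 r=12: 'd'=='d', l++,r--
l=1 r=11: 'e'=='e', l++,r--
l=2 r=10: 'b'=='b', l++,r--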